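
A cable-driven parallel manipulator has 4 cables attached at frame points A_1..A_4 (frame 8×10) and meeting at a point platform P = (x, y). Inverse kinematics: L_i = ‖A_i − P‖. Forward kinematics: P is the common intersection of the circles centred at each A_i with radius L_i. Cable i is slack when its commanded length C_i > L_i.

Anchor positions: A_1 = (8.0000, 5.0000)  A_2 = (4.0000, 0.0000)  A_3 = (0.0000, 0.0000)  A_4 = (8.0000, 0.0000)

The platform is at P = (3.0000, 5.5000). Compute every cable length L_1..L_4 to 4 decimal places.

L_1 = √((8.0000−3.0000)² + (5.0000−5.5000)²) = 5.0249
L_2 = √((4.0000−3.0000)² + (0.0000−5.5000)²) = 5.5902
L_3 = √((0.0000−3.0000)² + (0.0000−5.5000)²) = 6.2650
L_4 = √((8.0000−3.0000)² + (0.0000−5.5000)²) = 7.4330

(5.0249, 5.5902, 6.2650, 7.4330)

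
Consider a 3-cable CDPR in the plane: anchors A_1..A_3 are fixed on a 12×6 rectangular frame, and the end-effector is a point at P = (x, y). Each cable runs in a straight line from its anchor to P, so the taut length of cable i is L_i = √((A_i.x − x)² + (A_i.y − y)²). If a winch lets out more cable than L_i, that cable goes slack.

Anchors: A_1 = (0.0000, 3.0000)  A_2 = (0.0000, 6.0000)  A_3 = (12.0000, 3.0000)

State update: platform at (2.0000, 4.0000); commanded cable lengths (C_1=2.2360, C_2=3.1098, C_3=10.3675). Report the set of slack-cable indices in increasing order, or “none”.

2, 3

i=1: geometric 2.2361 vs commanded 2.2360 ⇒ taut
i=2: geometric 2.8284 vs commanded 3.1098 ⇒ slack
i=3: geometric 10.0499 vs commanded 10.3675 ⇒ slack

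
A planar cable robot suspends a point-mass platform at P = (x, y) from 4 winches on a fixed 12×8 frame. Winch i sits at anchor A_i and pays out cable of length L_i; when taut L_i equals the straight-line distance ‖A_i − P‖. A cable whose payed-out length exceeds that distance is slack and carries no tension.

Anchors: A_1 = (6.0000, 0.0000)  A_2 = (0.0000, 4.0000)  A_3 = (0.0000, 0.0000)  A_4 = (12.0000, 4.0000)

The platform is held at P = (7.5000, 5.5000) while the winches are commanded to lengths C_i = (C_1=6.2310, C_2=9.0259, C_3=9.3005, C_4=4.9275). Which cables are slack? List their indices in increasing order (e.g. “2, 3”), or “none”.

cable 1: L_1 = ‖A_1−P‖ = 5.7009;  C_1 = 6.2310 → slack
cable 2: L_2 = ‖A_2−P‖ = 7.6485;  C_2 = 9.0259 → slack
cable 3: L_3 = ‖A_3−P‖ = 9.3005;  C_3 = 9.3005 → taut
cable 4: L_4 = ‖A_4−P‖ = 4.7434;  C_4 = 4.9275 → slack

1, 2, 4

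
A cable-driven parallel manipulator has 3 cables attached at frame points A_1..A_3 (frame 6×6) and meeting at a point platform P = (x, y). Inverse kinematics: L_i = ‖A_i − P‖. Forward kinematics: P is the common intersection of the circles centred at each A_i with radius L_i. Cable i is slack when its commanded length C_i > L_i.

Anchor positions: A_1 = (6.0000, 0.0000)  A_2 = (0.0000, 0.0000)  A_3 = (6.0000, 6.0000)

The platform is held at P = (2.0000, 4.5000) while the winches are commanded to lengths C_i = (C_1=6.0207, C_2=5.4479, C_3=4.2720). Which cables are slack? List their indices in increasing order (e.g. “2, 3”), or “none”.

i=1: geometric 6.0208 vs commanded 6.0207 ⇒ taut
i=2: geometric 4.9244 vs commanded 5.4479 ⇒ slack
i=3: geometric 4.2720 vs commanded 4.2720 ⇒ taut

2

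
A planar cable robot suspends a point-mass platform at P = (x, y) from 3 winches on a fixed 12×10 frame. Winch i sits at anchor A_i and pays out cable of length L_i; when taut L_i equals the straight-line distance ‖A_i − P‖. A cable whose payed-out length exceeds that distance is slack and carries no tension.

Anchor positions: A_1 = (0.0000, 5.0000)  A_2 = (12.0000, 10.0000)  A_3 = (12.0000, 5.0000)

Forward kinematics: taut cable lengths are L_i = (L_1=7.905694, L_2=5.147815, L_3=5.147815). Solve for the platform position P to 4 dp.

(7.5000, 7.5000)

expand ‖A_i−P‖²=L_i² and subtract eq 1 (c_i ≔ ‖A_i‖²−L_i²)
c_1 = 0.0000+25.0000−62.5000 = -37.5000
eq1−eq2 → [-24.0000  -10.0000]·P = -255.0000
eq1−eq3 → [-24.0000  0.0000]·P = -180.0000
2×2 solve → P = (7.5000, 7.5000)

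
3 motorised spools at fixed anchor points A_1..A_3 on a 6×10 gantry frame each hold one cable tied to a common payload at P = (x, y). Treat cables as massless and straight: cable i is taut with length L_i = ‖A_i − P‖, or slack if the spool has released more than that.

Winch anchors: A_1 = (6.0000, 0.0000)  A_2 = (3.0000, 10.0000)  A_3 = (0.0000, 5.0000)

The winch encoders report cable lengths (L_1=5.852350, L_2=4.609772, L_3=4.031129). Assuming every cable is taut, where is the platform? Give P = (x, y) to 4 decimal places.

(4.0000, 5.5000)

circle eqns → linear via eq_j − eq_1; set k_j = A_j·A_j − L_j²
k_1 = 36.0000+0.0000−34.2500 = 1.7500
6.0000·x − 20.0000·y = k_1−k_2 = -86.0000
12.0000·x − 10.0000·y = k_1−k_3 = -7.0000
solve first two rows → x=4.0000, y=5.5000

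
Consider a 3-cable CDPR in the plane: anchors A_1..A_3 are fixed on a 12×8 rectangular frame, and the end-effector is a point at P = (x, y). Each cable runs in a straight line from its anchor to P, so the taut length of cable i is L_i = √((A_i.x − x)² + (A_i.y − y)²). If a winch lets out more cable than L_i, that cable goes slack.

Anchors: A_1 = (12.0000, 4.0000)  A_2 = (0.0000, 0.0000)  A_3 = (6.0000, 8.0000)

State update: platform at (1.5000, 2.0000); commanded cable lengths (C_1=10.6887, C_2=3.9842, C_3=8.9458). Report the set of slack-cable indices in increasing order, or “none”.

2, 3

i=1: geometric 10.6888 vs commanded 10.6887 ⇒ taut
i=2: geometric 2.5000 vs commanded 3.9842 ⇒ slack
i=3: geometric 7.5000 vs commanded 8.9458 ⇒ slack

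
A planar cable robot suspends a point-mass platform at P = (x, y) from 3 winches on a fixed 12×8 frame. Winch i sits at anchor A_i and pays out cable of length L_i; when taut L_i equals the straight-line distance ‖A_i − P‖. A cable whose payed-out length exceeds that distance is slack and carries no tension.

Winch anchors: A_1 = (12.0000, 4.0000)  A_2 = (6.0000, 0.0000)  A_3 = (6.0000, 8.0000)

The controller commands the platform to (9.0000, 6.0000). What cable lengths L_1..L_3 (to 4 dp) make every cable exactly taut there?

cable 1: Δx=3.0000, Δy=-2.0000; L_1 = √(Δx²+Δy²) = 3.6056
cable 2: Δx=-3.0000, Δy=-6.0000; L_2 = √(Δx²+Δy²) = 6.7082
cable 3: Δx=-3.0000, Δy=2.0000; L_3 = √(Δx²+Δy²) = 3.6056

(3.6056, 6.7082, 3.6056)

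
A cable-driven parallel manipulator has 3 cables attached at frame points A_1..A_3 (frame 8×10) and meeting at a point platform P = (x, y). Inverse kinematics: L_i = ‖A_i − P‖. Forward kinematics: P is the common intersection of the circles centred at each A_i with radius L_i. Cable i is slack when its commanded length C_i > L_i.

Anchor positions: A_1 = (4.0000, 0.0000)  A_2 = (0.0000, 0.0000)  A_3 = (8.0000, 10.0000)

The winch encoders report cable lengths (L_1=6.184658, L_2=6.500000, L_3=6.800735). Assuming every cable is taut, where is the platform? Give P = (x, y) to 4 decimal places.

each cable: (A_i−P)·(A_i−P) = L_i²; let c_i = ‖A_i‖²−L_i²
c_1 = 16.0000+0.0000−38.2500 = -22.2500
row 1: 8.0000x + 0.0000y = 20.0000  (c_2=-42.2500)
row 2: -8.0000x − 20.0000y = -140.0000  (c_3=117.7500)
Cramer on rows 1–2 → x = 2.5000, y = 6.0000

(2.5000, 6.0000)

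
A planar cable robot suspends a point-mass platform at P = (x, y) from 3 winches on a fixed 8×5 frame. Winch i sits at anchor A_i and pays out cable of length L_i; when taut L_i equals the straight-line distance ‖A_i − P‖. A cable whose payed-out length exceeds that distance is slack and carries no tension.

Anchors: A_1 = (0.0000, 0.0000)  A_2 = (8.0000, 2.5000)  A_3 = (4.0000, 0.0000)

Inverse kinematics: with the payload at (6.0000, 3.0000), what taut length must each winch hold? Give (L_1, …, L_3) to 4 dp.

(6.7082, 2.0616, 3.6056)

L_1 = √((0.0000−6.0000)² + (0.0000−3.0000)²) = 6.7082
L_2 = √((8.0000−6.0000)² + (2.5000−3.0000)²) = 2.0616
L_3 = √((4.0000−6.0000)² + (0.0000−3.0000)²) = 3.6056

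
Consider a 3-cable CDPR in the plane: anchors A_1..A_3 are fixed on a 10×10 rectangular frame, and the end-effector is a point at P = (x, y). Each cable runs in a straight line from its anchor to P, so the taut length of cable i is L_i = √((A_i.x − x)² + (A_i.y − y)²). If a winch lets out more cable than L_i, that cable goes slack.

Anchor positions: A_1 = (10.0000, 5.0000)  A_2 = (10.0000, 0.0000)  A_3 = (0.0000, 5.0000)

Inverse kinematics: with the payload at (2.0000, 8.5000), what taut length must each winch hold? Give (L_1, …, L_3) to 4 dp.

cable 1: Δx=8.0000, Δy=-3.5000; L_1 = √(Δx²+Δy²) = 8.7321
cable 2: Δx=8.0000, Δy=-8.5000; L_2 = √(Δx²+Δy²) = 11.6726
cable 3: Δx=-2.0000, Δy=-3.5000; L_3 = √(Δx²+Δy²) = 4.0311

(8.7321, 11.6726, 4.0311)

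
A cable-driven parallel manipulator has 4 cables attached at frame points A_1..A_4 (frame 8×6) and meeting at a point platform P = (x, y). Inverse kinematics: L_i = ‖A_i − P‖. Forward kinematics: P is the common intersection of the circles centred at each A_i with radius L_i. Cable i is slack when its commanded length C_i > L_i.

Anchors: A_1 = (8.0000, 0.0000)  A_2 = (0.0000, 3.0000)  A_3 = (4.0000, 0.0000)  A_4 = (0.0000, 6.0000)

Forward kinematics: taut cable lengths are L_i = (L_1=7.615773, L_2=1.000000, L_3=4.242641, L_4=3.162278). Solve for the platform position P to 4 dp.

(1.0000, 3.0000)

expand ‖A_i−P‖²=L_i² and subtract eq 1 (q_i ≔ ‖A_i‖²−L_i²)
q_1 = 64.0000+0.0000−58.0000 = 6.0000
eq1−eq2 → [16.0000  -6.0000]·P = -2.0000
eq1−eq3 → [8.0000  0.0000]·P = 8.0000
eq1−eq4 → [16.0000  -12.0000]·P = -20.0000
2×2 solve → P = (1.0000, 3.0000)
check cable 4: ‖A_4−P‖² = 10.0000 ≈ L_4² = 10.0000 ✓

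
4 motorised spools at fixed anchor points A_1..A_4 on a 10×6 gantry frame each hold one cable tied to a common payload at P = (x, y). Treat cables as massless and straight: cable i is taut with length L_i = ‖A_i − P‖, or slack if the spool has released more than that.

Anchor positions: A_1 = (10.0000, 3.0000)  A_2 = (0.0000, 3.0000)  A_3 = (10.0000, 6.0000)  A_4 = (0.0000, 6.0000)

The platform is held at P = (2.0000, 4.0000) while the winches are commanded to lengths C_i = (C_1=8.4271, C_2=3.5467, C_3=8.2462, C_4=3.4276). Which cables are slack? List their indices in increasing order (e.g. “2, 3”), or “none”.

1, 2, 4

cable 1: √((8.0000)²+(-1.0000)²)=8.0623, C_1=8.4271: slack
cable 2: √((-2.0000)²+(-1.0000)²)=2.2361, C_2=3.5467: slack
cable 3: √((8.0000)²+(2.0000)²)=8.2462, C_3=8.2462: taut
cable 4: √((-2.0000)²+(2.0000)²)=2.8284, C_4=3.4276: slack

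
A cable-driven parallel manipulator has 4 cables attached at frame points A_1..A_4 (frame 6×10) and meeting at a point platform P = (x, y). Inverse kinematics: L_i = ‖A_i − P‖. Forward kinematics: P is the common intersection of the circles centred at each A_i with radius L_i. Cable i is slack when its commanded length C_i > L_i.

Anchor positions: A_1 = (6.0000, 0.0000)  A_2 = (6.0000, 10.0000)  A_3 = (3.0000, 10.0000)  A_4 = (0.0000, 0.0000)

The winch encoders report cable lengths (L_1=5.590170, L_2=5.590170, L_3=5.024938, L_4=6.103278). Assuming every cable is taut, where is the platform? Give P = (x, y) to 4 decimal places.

(3.5000, 5.0000)

each cable: (A_i−P)·(A_i−P) = L_i²; let q_i = ‖A_i‖²−L_i²
q_1 = 36.0000+0.0000−31.2500 = 4.7500
row 1: 0.0000x − 20.0000y = -100.0000  (q_2=104.7500)
row 2: 6.0000x − 20.0000y = -79.0000  (q_3=83.7500)
row 3: 12.0000x + 0.0000y = 42.0000  (q_4=-37.2500)
Cramer on rows 1–2 → x = 3.5000, y = 5.0000
check cable 4: ‖A_4−P‖² = 37.2500 ≈ L_4² = 37.2500 ✓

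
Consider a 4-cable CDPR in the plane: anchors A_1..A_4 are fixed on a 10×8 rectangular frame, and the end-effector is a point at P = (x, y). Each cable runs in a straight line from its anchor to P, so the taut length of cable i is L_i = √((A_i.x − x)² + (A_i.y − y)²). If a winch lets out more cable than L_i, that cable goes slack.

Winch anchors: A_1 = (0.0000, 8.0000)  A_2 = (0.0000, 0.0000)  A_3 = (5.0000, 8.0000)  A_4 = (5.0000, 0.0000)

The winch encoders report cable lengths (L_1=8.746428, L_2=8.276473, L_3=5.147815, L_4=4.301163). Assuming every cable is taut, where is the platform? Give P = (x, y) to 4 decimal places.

expand ‖A_i−P‖²=L_i² and subtract eq 1 (k_i ≔ ‖A_i‖²−L_i²)
k_1 = 0.0000+64.0000−76.5000 = -12.5000
eq1−eq2 → [0.0000  16.0000]·P = 56.0000
eq1−eq3 → [-10.0000  0.0000]·P = -75.0000
eq1−eq4 → [-10.0000  16.0000]·P = -19.0000
2×2 solve → P = (7.5000, 3.5000)
check cable 4: ‖A_4−P‖² = 18.5000 ≈ L_4² = 18.5000 ✓

(7.5000, 3.5000)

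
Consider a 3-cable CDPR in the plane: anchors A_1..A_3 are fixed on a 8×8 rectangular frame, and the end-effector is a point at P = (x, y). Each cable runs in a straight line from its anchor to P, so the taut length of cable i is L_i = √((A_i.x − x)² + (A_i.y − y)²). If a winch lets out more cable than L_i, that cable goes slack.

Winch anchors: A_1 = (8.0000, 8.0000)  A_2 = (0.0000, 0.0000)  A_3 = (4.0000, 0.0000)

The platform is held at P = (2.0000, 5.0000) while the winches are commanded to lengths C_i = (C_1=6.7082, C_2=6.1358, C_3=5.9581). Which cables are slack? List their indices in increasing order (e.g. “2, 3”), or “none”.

2, 3

cable 1: L_1 = ‖A_1−P‖ = 6.7082;  C_1 = 6.7082 → taut
cable 2: L_2 = ‖A_2−P‖ = 5.3852;  C_2 = 6.1358 → slack
cable 3: L_3 = ‖A_3−P‖ = 5.3852;  C_3 = 5.9581 → slack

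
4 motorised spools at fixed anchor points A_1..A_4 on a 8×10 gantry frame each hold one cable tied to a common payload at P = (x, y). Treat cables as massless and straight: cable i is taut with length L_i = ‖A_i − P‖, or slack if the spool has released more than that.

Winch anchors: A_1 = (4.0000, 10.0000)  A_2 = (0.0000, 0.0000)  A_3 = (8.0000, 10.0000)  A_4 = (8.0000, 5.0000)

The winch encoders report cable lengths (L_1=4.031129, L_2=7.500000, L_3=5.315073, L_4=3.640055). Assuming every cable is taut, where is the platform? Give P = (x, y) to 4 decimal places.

expand ‖A_i−P‖²=L_i² and subtract eq 1 (q_i ≔ ‖A_i‖²−L_i²)
q_1 = 16.0000+100.0000−16.2500 = 99.7500
eq1−eq2 → [8.0000  20.0000]·P = 156.0000
eq1−eq3 → [-8.0000  0.0000]·P = -36.0000
eq1−eq4 → [-8.0000  10.0000]·P = 24.0000
2×2 solve → P = (4.5000, 6.0000)
check cable 4: ‖A_4−P‖² = 13.2500 ≈ L_4² = 13.2500 ✓

(4.5000, 6.0000)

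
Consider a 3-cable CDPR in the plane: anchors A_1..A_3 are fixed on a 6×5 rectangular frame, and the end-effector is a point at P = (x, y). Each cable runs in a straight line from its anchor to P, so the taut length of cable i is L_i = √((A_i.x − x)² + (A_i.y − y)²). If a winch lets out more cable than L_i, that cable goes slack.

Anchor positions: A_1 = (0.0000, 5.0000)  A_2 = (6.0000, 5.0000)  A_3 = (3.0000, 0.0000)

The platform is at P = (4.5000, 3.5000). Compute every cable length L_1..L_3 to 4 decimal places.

(4.7434, 2.1213, 3.8079)

L_1: Δ = A_1−P = (-4.5000, 1.5000) → ‖Δ‖ = √22.5000 = 4.7434
L_2: Δ = A_2−P = (1.5000, 1.5000) → ‖Δ‖ = √4.5000 = 2.1213
L_3: Δ = A_3−P = (-1.5000, -3.5000) → ‖Δ‖ = √14.5000 = 3.8079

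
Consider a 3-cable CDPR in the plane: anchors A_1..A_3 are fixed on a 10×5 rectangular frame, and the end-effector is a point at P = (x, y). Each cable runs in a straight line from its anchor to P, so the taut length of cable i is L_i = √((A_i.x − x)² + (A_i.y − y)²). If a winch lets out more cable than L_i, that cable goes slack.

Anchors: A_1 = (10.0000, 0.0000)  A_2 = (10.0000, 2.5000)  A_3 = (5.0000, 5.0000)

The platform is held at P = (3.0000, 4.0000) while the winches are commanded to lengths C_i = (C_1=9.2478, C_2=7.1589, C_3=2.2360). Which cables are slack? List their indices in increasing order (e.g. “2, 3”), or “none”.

1

i=1: geometric 8.0623 vs commanded 9.2478 ⇒ slack
i=2: geometric 7.1589 vs commanded 7.1589 ⇒ taut
i=3: geometric 2.2361 vs commanded 2.2360 ⇒ taut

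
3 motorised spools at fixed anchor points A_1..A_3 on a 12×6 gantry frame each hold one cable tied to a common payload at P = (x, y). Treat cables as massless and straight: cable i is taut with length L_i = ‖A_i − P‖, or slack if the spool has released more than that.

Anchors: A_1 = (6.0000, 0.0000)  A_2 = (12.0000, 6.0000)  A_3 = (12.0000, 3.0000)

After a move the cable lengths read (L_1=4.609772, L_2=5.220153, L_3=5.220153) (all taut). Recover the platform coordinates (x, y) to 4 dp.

each cable: (A_i−P)·(A_i−P) = L_i²; let k_i = ‖A_i‖²−L_i²
k_1 = 36.0000+0.0000−21.2500 = 14.7500
row 1: -12.0000x − 12.0000y = -138.0000  (k_2=152.7500)
row 2: -12.0000x − 6.0000y = -111.0000  (k_3=125.7500)
Cramer on rows 1–2 → x = 7.0000, y = 4.5000

(7.0000, 4.5000)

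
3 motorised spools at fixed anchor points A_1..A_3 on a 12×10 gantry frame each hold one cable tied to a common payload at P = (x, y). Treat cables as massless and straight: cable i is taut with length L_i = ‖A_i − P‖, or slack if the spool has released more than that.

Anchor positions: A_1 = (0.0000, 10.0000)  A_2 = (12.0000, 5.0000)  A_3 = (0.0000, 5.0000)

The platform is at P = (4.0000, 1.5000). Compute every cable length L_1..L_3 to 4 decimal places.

cable 1: Δx=-4.0000, Δy=8.5000; L_1 = √(Δx²+Δy²) = 9.3941
cable 2: Δx=8.0000, Δy=3.5000; L_2 = √(Δx²+Δy²) = 8.7321
cable 3: Δx=-4.0000, Δy=3.5000; L_3 = √(Δx²+Δy²) = 5.3151

(9.3941, 8.7321, 5.3151)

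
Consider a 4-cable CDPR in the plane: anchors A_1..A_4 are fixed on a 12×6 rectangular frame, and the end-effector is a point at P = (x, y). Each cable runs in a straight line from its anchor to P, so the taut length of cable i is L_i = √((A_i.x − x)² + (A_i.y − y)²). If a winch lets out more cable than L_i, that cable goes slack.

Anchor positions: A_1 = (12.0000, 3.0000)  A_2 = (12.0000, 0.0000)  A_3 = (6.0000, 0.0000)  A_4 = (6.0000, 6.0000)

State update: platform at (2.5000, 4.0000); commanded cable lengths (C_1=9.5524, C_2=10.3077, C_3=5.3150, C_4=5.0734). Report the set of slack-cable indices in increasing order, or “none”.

cable 1: √((9.5000)²+(-1.0000)²)=9.5525, C_1=9.5524: taut
cable 2: √((9.5000)²+(-4.0000)²)=10.3078, C_2=10.3077: taut
cable 3: √((3.5000)²+(-4.0000)²)=5.3151, C_3=5.3150: taut
cable 4: √((3.5000)²+(2.0000)²)=4.0311, C_4=5.0734: slack

4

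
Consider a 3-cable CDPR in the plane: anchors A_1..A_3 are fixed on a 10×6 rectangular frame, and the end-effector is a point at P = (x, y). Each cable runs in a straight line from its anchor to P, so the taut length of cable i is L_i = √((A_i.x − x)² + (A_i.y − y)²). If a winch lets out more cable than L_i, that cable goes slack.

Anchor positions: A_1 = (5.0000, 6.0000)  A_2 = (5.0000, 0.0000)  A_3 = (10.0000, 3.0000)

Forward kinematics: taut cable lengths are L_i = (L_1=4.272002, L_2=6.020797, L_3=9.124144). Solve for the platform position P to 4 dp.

(1.0000, 4.5000)

circle eqns → linear via eq_j − eq_1; set k_j = A_j·A_j − L_j²
k_1 = 25.0000+36.0000−18.2500 = 42.7500
0.0000·x + 12.0000·y = k_1−k_2 = 54.0000
-10.0000·x + 6.0000·y = k_1−k_3 = 17.0000
solve first two rows → x=1.0000, y=4.5000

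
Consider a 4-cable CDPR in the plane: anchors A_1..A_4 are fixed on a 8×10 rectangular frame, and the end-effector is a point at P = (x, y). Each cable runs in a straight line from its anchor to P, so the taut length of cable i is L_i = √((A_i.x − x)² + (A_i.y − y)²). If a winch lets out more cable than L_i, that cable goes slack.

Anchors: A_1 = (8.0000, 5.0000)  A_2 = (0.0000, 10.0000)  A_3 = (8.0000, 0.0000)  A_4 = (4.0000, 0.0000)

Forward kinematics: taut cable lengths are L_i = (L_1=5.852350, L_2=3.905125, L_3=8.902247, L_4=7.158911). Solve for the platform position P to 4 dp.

(2.5000, 7.0000)

each cable: (A_i−P)·(A_i−P) = L_i²; let k_i = ‖A_i‖²−L_i²
k_1 = 64.0000+25.0000−34.2500 = 54.7500
row 1: 16.0000x − 10.0000y = -30.0000  (k_2=84.7500)
row 2: 0.0000x + 10.0000y = 70.0000  (k_3=-15.2500)
row 3: 8.0000x + 10.0000y = 90.0000  (k_4=-35.2500)
Cramer on rows 1–2 → x = 2.5000, y = 7.0000
check cable 4: ‖A_4−P‖² = 51.2500 ≈ L_4² = 51.2500 ✓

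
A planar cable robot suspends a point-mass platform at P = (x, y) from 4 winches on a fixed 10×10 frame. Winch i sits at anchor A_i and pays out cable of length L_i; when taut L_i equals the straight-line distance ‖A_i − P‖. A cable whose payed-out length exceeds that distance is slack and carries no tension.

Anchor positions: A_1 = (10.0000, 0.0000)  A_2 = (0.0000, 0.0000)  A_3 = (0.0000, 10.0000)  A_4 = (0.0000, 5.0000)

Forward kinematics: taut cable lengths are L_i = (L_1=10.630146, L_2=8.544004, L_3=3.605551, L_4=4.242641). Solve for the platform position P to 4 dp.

(3.0000, 8.0000)

circle eqns → linear via eq_j − eq_1; set k_j = A_j·A_j − L_j²
k_1 = 100.0000+0.0000−113.0000 = -13.0000
20.0000·x + 0.0000·y = k_1−k_2 = 60.0000
20.0000·x − 20.0000·y = k_1−k_3 = -100.0000
20.0000·x − 10.0000·y = k_1−k_4 = -20.0000
solve first two rows → x=3.0000, y=8.0000
check cable 4: ‖A_4−P‖² = 18.0000 ≈ L_4² = 18.0000 ✓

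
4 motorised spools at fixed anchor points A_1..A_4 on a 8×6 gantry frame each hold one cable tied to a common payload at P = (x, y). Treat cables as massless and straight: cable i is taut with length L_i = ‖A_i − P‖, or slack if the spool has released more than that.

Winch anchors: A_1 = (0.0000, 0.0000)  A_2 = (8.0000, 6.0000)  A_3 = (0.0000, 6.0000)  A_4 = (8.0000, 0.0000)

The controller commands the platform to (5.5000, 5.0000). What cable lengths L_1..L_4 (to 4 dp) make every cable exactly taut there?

(7.4330, 2.6926, 5.5902, 5.5902)

cable 1: Δx=-5.5000, Δy=-5.0000; L_1 = √(Δx²+Δy²) = 7.4330
cable 2: Δx=2.5000, Δy=1.0000; L_2 = √(Δx²+Δy²) = 2.6926
cable 3: Δx=-5.5000, Δy=1.0000; L_3 = √(Δx²+Δy²) = 5.5902
cable 4: Δx=2.5000, Δy=-5.0000; L_4 = √(Δx²+Δy²) = 5.5902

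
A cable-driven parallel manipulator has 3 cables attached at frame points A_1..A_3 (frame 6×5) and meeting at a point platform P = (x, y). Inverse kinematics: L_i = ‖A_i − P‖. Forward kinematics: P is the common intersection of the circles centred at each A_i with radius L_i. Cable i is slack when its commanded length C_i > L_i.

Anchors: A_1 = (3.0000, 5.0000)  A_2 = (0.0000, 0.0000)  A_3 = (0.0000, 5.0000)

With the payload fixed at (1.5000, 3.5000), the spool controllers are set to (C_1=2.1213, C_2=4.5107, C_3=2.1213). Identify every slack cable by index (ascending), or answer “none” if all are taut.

2

cable 1: √((1.5000)²+(1.5000)²)=2.1213, C_1=2.1213: taut
cable 2: √((-1.5000)²+(-3.5000)²)=3.8079, C_2=4.5107: slack
cable 3: √((-1.5000)²+(1.5000)²)=2.1213, C_3=2.1213: taut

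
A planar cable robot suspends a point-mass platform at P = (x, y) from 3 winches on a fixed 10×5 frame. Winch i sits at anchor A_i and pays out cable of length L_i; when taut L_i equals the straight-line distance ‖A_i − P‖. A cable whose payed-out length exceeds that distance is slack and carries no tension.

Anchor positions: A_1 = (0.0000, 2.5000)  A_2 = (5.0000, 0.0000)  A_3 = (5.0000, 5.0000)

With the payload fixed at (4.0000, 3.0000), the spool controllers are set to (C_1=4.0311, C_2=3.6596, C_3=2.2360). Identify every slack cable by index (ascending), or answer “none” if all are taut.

cable 1: √((-4.0000)²+(-0.5000)²)=4.0311, C_1=4.0311: taut
cable 2: √((1.0000)²+(-3.0000)²)=3.1623, C_2=3.6596: slack
cable 3: √((1.0000)²+(2.0000)²)=2.2361, C_3=2.2360: taut

2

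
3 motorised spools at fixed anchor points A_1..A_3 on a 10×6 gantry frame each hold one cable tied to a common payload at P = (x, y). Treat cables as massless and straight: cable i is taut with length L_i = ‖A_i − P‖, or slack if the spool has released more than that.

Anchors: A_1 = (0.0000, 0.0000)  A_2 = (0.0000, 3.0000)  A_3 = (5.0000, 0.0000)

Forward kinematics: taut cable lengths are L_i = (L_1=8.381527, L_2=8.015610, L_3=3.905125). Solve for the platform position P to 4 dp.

(8.0000, 2.5000)

circle eqns → linear via eq_j − eq_1; set c_j = A_j·A_j − L_j²
c_1 = 0.0000+0.0000−70.2500 = -70.2500
0.0000·x − 6.0000·y = c_1−c_2 = -15.0000
-10.0000·x + 0.0000·y = c_1−c_3 = -80.0000
solve first two rows → x=8.0000, y=2.5000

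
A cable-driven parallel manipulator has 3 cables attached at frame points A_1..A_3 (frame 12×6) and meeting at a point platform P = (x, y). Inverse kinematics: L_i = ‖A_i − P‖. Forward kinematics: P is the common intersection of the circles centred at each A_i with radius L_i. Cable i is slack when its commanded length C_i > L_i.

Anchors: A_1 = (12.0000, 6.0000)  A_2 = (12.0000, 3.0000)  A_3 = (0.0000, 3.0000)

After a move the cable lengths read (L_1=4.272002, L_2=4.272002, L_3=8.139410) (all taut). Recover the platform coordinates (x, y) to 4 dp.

(8.0000, 4.5000)

circle eqns → linear via eq_j − eq_1; set k_j = A_j·A_j − L_j²
k_1 = 144.0000+36.0000−18.2500 = 161.7500
0.0000·x + 6.0000·y = k_1−k_2 = 27.0000
24.0000·x + 6.0000·y = k_1−k_3 = 219.0000
solve first two rows → x=8.0000, y=4.5000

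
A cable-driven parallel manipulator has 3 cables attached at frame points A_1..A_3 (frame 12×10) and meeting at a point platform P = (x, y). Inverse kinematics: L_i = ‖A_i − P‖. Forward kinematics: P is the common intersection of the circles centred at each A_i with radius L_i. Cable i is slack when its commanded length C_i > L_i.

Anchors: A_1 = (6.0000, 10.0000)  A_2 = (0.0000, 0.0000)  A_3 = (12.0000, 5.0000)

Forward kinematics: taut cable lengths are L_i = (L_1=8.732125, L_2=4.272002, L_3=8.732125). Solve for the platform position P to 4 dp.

circle eqns → linear via eq_j − eq_1; set q_j = A_j·A_j − L_j²
q_1 = 36.0000+100.0000−76.2500 = 59.7500
12.0000·x + 20.0000·y = q_1−q_2 = 78.0000
-12.0000·x + 10.0000·y = q_1−q_3 = -33.0000
solve first two rows → x=4.0000, y=1.5000

(4.0000, 1.5000)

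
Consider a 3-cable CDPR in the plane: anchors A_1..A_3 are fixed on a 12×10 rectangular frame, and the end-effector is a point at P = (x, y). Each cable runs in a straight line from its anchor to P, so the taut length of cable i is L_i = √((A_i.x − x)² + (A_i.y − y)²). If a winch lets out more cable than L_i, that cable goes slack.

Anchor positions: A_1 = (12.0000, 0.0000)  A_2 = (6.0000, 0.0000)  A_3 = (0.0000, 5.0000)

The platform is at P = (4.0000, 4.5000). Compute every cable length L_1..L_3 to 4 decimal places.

(9.1788, 4.9244, 4.0311)

cable 1: Δx=8.0000, Δy=-4.5000; L_1 = √(Δx²+Δy²) = 9.1788
cable 2: Δx=2.0000, Δy=-4.5000; L_2 = √(Δx²+Δy²) = 4.9244
cable 3: Δx=-4.0000, Δy=0.5000; L_3 = √(Δx²+Δy²) = 4.0311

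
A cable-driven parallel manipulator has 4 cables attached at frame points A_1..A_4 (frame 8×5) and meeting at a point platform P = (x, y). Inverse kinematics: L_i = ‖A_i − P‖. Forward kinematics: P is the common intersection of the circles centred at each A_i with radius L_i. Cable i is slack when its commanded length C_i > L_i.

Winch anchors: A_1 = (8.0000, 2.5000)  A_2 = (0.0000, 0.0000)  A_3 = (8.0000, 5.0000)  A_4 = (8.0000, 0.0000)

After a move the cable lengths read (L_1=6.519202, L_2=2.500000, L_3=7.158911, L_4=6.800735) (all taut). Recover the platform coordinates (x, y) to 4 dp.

circle eqns → linear via eq_j − eq_1; set q_j = A_j·A_j − L_j²
q_1 = 64.0000+6.2500−42.5000 = 27.7500
16.0000·x + 5.0000·y = q_1−q_2 = 34.0000
0.0000·x − 5.0000·y = q_1−q_3 = -10.0000
0.0000·x + 5.0000·y = q_1−q_4 = 10.0000
solve first two rows → x=1.5000, y=2.0000
check cable 4: ‖A_4−P‖² = 46.2500 ≈ L_4² = 46.2500 ✓

(1.5000, 2.0000)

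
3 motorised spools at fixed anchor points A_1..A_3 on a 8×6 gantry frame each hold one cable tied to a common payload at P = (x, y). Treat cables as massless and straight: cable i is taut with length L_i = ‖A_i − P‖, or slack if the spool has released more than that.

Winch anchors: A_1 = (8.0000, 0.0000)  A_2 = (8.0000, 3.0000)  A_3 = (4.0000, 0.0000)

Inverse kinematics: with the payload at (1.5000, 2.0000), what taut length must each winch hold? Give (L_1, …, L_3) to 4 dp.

cable 1: Δx=6.5000, Δy=-2.0000; L_1 = √(Δx²+Δy²) = 6.8007
cable 2: Δx=6.5000, Δy=1.0000; L_2 = √(Δx²+Δy²) = 6.5765
cable 3: Δx=2.5000, Δy=-2.0000; L_3 = √(Δx²+Δy²) = 3.2016

(6.8007, 6.5765, 3.2016)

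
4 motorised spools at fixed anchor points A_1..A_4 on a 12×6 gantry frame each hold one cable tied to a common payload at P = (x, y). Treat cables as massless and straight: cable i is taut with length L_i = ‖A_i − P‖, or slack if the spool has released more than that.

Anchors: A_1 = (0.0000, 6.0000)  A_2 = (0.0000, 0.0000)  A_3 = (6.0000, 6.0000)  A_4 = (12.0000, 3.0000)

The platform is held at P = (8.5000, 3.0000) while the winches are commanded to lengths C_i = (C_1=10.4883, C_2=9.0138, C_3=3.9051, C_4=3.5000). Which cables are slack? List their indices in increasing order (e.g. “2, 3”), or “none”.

1

cable 1: L_1 = ‖A_1−P‖ = 9.0139;  C_1 = 10.4883 → slack
cable 2: L_2 = ‖A_2−P‖ = 9.0139;  C_2 = 9.0138 → taut
cable 3: L_3 = ‖A_3−P‖ = 3.9051;  C_3 = 3.9051 → taut
cable 4: L_4 = ‖A_4−P‖ = 3.5000;  C_4 = 3.5000 → taut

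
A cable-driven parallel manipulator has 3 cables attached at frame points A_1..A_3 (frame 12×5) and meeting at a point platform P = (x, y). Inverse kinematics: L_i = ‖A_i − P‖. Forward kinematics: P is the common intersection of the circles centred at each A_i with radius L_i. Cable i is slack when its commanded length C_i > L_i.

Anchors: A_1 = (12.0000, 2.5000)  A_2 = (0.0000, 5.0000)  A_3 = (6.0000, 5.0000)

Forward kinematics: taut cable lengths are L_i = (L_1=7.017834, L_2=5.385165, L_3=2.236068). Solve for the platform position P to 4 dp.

(5.0000, 3.0000)

each cable: (A_i−P)·(A_i−P) = L_i²; let q_i = ‖A_i‖²−L_i²
q_1 = 144.0000+6.2500−49.2500 = 101.0000
row 1: 24.0000x − 5.0000y = 105.0000  (q_2=-4.0000)
row 2: 12.0000x − 5.0000y = 45.0000  (q_3=56.0000)
Cramer on rows 1–2 → x = 5.0000, y = 3.0000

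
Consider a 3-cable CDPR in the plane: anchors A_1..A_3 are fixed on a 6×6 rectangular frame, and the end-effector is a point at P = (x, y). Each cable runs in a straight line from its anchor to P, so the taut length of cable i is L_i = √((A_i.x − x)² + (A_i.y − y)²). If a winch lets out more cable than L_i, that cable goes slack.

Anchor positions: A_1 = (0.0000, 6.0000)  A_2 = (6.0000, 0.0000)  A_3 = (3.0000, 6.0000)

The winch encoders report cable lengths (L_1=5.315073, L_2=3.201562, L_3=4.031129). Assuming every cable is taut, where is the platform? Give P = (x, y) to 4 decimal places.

each cable: (A_i−P)·(A_i−P) = L_i²; let k_i = ‖A_i‖²−L_i²
k_1 = 0.0000+36.0000−28.2500 = 7.7500
row 1: -12.0000x + 12.0000y = -18.0000  (k_2=25.7500)
row 2: -6.0000x + 0.0000y = -21.0000  (k_3=28.7500)
Cramer on rows 1–2 → x = 3.5000, y = 2.0000

(3.5000, 2.0000)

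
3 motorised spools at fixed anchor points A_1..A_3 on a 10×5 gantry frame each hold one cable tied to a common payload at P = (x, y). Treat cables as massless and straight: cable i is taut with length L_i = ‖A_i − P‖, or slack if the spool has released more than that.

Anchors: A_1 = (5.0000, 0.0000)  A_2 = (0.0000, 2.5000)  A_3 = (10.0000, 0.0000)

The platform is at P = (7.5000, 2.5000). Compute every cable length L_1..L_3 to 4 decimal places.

(3.5355, 7.5000, 3.5355)

L_1: Δ = A_1−P = (-2.5000, -2.5000) → ‖Δ‖ = √12.5000 = 3.5355
L_2: Δ = A_2−P = (-7.5000, 0.0000) → ‖Δ‖ = √56.2500 = 7.5000
L_3: Δ = A_3−P = (2.5000, -2.5000) → ‖Δ‖ = √12.5000 = 3.5355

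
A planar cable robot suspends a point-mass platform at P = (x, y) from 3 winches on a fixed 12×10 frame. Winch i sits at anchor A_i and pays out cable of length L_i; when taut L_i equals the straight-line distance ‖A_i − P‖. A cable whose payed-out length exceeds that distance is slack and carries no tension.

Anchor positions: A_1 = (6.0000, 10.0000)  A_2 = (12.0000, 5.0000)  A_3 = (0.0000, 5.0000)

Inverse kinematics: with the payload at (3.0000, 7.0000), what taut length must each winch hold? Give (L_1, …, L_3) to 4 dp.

(4.2426, 9.2195, 3.6056)

L_1: Δ = A_1−P = (3.0000, 3.0000) → ‖Δ‖ = √18.0000 = 4.2426
L_2: Δ = A_2−P = (9.0000, -2.0000) → ‖Δ‖ = √85.0000 = 9.2195
L_3: Δ = A_3−P = (-3.0000, -2.0000) → ‖Δ‖ = √13.0000 = 3.6056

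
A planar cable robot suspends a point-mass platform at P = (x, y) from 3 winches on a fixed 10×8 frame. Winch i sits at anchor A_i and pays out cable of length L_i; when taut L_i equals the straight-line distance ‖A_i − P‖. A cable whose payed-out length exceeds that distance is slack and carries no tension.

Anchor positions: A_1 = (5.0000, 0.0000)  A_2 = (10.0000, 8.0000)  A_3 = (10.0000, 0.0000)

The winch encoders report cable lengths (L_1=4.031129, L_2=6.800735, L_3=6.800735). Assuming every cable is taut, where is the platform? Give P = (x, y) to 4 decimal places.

(4.5000, 4.0000)

circle eqns → linear via eq_j − eq_1; set k_j = A_j·A_j − L_j²
k_1 = 25.0000+0.0000−16.2500 = 8.7500
-10.0000·x − 16.0000·y = k_1−k_2 = -109.0000
-10.0000·x + 0.0000·y = k_1−k_3 = -45.0000
solve first two rows → x=4.5000, y=4.0000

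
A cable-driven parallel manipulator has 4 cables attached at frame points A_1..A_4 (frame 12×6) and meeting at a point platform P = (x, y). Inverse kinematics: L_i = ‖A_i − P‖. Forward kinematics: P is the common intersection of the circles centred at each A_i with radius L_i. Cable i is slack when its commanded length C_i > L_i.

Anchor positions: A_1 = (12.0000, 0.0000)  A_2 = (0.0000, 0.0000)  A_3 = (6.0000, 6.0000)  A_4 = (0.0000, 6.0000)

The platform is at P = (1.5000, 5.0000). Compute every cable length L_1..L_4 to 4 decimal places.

(11.6297, 5.2202, 4.6098, 1.8028)

L_1: Δ = A_1−P = (10.5000, -5.0000) → ‖Δ‖ = √135.2500 = 11.6297
L_2: Δ = A_2−P = (-1.5000, -5.0000) → ‖Δ‖ = √27.2500 = 5.2202
L_3: Δ = A_3−P = (4.5000, 1.0000) → ‖Δ‖ = √21.2500 = 4.6098
L_4: Δ = A_4−P = (-1.5000, 1.0000) → ‖Δ‖ = √3.2500 = 1.8028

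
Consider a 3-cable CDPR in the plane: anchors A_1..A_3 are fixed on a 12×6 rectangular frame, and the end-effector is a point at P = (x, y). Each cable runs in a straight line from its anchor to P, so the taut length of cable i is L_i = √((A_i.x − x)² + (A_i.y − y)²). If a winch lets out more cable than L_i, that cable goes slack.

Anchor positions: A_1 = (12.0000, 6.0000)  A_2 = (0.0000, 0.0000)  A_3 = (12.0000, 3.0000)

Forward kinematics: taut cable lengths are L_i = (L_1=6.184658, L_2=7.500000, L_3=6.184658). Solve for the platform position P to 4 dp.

expand ‖A_i−P‖²=L_i² and subtract eq 1 (k_i ≔ ‖A_i‖²−L_i²)
k_1 = 144.0000+36.0000−38.2500 = 141.7500
eq1−eq2 → [24.0000  12.0000]·P = 198.0000
eq1−eq3 → [0.0000  6.0000]·P = 27.0000
2×2 solve → P = (6.0000, 4.5000)

(6.0000, 4.5000)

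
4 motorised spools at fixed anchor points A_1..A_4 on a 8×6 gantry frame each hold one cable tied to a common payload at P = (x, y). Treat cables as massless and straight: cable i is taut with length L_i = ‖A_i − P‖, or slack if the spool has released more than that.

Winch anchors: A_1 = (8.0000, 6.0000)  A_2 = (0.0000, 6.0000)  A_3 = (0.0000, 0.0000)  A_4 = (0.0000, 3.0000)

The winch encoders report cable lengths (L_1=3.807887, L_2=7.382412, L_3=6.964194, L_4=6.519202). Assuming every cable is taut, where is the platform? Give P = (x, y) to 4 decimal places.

circle eqns → linear via eq_j − eq_1; set q_j = A_j·A_j − L_j²
q_1 = 64.0000+36.0000−14.5000 = 85.5000
16.0000·x + 0.0000·y = q_1−q_2 = 104.0000
16.0000·x + 12.0000·y = q_1−q_3 = 134.0000
16.0000·x + 6.0000·y = q_1−q_4 = 119.0000
solve first two rows → x=6.5000, y=2.5000
check cable 4: ‖A_4−P‖² = 42.5000 ≈ L_4² = 42.5000 ✓

(6.5000, 2.5000)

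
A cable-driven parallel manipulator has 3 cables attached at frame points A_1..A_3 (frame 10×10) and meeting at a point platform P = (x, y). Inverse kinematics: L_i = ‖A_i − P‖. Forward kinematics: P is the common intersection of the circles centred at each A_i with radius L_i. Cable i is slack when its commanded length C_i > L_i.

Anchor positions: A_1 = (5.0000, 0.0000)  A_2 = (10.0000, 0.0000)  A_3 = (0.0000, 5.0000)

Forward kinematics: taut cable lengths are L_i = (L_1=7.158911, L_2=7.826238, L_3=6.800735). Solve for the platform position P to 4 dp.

expand ‖A_i−P‖²=L_i² and subtract eq 1 (k_i ≔ ‖A_i‖²−L_i²)
k_1 = 25.0000+0.0000−51.2500 = -26.2500
eq1−eq2 → [-10.0000  0.0000]·P = -65.0000
eq1−eq3 → [10.0000  -10.0000]·P = -5.0000
2×2 solve → P = (6.5000, 7.0000)

(6.5000, 7.0000)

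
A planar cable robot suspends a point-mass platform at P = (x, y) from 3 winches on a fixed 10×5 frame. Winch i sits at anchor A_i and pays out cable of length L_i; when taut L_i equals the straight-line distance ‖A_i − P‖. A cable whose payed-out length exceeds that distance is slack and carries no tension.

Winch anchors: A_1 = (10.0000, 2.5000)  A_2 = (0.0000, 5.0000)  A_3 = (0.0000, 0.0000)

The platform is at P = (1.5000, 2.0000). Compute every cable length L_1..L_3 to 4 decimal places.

L_1 = √((10.0000−1.5000)² + (2.5000−2.0000)²) = 8.5147
L_2 = √((0.0000−1.5000)² + (5.0000−2.0000)²) = 3.3541
L_3 = √((0.0000−1.5000)² + (0.0000−2.0000)²) = 2.5000

(8.5147, 3.3541, 2.5000)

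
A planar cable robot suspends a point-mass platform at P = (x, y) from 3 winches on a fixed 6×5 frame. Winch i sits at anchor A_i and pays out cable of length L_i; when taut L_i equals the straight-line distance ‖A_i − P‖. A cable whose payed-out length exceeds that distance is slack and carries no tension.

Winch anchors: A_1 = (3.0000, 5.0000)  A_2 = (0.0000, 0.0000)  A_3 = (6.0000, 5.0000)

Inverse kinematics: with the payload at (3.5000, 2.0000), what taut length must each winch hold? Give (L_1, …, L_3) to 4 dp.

(3.0414, 4.0311, 3.9051)

L_1 = √((3.0000−3.5000)² + (5.0000−2.0000)²) = 3.0414
L_2 = √((0.0000−3.5000)² + (0.0000−2.0000)²) = 4.0311
L_3 = √((6.0000−3.5000)² + (5.0000−2.0000)²) = 3.9051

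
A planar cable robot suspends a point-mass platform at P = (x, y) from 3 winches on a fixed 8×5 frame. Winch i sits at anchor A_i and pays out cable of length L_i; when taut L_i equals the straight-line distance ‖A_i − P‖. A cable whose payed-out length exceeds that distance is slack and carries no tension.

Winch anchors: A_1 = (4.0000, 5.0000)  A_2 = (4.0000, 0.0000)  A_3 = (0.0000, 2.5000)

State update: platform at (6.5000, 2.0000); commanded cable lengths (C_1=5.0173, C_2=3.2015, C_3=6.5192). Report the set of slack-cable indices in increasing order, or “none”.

1

cable 1: √((-2.5000)²+(3.0000)²)=3.9051, C_1=5.0173: slack
cable 2: √((-2.5000)²+(-2.0000)²)=3.2016, C_2=3.2015: taut
cable 3: √((-6.5000)²+(0.5000)²)=6.5192, C_3=6.5192: taut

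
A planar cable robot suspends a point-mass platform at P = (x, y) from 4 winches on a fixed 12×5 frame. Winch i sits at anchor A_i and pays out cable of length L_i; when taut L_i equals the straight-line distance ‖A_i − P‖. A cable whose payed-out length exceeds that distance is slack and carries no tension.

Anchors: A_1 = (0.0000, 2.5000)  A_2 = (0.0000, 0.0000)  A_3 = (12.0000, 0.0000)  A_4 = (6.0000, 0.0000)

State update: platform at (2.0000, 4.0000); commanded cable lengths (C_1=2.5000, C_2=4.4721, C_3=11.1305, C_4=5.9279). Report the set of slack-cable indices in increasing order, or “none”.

3, 4

cable 1: L_1 = ‖A_1−P‖ = 2.5000;  C_1 = 2.5000 → taut
cable 2: L_2 = ‖A_2−P‖ = 4.4721;  C_2 = 4.4721 → taut
cable 3: L_3 = ‖A_3−P‖ = 10.7703;  C_3 = 11.1305 → slack
cable 4: L_4 = ‖A_4−P‖ = 5.6569;  C_4 = 5.9279 → slack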